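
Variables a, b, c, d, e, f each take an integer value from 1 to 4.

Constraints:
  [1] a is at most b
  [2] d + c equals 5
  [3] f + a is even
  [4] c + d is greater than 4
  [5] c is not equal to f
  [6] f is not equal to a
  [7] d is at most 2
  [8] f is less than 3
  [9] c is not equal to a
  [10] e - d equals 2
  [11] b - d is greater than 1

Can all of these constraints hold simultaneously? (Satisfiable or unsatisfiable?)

Setting (a, b, c, d, e, f) = (4, 4, 3, 2, 4, 2) satisfies everything: constraint 2: d + c = 5; constraint 4: c + d = 5; constraint 10: e - d = 2, and the others follow.

Satisfiable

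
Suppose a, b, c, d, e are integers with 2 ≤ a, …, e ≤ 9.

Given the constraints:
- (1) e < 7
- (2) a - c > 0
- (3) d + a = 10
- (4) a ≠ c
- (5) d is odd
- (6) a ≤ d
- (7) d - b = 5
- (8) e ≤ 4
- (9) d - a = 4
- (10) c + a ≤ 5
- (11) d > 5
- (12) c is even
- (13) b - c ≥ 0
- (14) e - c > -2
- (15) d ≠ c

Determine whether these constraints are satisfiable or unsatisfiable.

Satisfiable

One satisfying assignment is a = 3, b = 2, c = 2, d = 7, e = 3.
For the less obvious constraints — constraint 2: a - c = 1; constraint 3: d + a = 10 — and the others hold by inspection.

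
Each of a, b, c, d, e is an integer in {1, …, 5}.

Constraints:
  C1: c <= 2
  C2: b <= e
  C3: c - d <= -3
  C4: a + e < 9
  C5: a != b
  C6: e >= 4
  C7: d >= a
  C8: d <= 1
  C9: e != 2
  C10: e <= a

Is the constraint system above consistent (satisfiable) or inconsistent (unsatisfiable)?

Unsatisfiable

From constraints 6 and 10: a ≥ e and e ≥ 4, so a ≥ 4. From constraints 7 and 8: a ≤ d and d ≤ 1, so a ≤ 1. But 1 < 4, so no value of a works.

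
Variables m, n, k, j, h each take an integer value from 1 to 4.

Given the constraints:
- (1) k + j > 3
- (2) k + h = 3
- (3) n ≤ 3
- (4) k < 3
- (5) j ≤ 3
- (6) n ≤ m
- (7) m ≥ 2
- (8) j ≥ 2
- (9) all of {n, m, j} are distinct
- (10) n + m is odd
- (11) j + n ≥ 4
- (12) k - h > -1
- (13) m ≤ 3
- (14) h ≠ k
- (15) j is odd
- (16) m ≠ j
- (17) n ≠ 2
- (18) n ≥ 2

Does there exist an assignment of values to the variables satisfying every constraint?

Unsatisfiable

Constraints 3, 5, 7, 8, 13, and 18 confine each of n, m, j to the 2 values {2, 3}.
Constraint 9 requires all 3 of them to be distinct, but only 2 values are available — impossible by the pigeonhole principle.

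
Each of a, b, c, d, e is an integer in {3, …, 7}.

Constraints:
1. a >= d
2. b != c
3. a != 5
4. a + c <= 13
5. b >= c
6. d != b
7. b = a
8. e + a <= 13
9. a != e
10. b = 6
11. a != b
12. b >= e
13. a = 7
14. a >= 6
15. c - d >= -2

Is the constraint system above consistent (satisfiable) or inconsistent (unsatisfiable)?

Unsatisfiable

Constraint 10 fixes b = 6 and constraint 13 fixes a = 7, but constraint 7 requires b = a. Since 6 ≠ 7, contradiction.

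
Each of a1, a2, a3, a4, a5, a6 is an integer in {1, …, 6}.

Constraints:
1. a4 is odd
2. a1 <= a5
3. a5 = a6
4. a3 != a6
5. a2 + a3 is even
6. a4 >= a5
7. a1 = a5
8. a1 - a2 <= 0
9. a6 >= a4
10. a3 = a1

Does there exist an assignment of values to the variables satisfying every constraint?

From constraints 3, 7, and 10, a3 = a1 = a5 = a6, so a3 = a6. But constraint 4 says a3 ≠ a6. Contradiction.

Unsatisfiable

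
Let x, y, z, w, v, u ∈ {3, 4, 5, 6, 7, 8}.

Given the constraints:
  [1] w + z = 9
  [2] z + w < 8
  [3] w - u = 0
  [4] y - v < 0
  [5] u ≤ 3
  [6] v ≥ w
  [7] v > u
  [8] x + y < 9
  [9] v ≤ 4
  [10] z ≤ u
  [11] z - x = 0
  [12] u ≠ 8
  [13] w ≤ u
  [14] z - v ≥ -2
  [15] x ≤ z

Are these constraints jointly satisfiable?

Unsatisfiable

From constraints 6 and 9: w ≤ v ≤ 4. From constraints 5 and 10: z ≤ u ≤ 3. Hence w + z ≤ 7. But constraint 1 requires w + z = 9, and 9 > 7. Contradiction.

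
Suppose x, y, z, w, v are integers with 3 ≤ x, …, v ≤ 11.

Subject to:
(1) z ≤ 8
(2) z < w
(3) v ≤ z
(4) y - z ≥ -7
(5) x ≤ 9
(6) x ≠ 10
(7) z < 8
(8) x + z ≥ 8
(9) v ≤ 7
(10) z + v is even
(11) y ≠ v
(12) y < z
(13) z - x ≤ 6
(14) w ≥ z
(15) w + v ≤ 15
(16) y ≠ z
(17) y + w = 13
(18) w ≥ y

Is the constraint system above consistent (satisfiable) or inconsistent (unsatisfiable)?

Satisfiable

One satisfying assignment is x = 3, y = 3, z = 7, w = 10, v = 5.
For the less obvious constraints — constraint 4: y - z = -4; constraint 8: x + z = 10 — and the others hold by inspection.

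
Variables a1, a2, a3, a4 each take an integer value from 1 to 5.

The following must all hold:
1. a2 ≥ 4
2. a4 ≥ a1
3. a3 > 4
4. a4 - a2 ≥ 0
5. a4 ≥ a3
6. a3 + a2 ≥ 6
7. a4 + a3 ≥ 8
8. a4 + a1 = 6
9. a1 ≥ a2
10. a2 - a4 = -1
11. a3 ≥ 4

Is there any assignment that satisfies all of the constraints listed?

From constraints 5 and 11: a4 ≥ a3 ≥ 4. From constraints 1 and 9: a1 ≥ a2 ≥ 4. Hence a4 + a1 ≥ 8. But constraint 8 requires a4 + a1 = 6, and 6 < 8. Contradiction.

Unsatisfiable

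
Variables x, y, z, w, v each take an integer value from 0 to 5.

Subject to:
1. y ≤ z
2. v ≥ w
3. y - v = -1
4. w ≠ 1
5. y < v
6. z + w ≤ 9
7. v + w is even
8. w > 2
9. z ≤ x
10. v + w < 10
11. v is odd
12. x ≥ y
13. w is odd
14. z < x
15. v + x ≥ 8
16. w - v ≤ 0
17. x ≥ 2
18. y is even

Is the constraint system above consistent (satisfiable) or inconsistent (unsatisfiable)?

Take x = 5, y = 4, z = 4, w = 3, v = 5. Then constraint 3: y - v = -1; constraint 6: z + w = 7; constraint 10: v + w = 8, and every other listed constraint is also met.

Satisfiable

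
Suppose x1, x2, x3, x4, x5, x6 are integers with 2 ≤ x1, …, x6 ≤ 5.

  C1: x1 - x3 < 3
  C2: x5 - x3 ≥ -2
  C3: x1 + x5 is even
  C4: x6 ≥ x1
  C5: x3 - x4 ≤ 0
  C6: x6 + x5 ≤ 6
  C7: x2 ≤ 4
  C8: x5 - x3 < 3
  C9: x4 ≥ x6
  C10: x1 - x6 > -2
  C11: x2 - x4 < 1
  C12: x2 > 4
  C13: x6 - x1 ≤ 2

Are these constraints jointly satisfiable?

From constraint 12: x2 ≥ 5. From constraint 7: x2 ≤ 4. But 4 < 5, so no value of x2 works.

Unsatisfiable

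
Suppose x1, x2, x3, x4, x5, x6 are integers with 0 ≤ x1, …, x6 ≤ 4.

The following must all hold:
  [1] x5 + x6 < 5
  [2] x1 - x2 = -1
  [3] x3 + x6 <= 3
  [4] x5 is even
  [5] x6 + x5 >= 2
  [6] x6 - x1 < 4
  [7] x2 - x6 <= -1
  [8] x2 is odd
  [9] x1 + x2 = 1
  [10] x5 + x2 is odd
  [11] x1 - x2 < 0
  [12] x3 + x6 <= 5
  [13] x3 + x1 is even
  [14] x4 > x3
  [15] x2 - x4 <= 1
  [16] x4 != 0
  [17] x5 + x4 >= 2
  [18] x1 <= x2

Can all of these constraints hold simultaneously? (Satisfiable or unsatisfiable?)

Satisfiable

The assignment x1 = 0, x2 = 1, x3 = 0, x4 = 2, x5 = 0, x6 = 3 works:
  constraint 1 holds since x5 + x6 = 3.
  constraint 2 holds since x1 - x2 = -1.
  constraint 3 holds since x3 + x6 = 3.
The rest check out directly.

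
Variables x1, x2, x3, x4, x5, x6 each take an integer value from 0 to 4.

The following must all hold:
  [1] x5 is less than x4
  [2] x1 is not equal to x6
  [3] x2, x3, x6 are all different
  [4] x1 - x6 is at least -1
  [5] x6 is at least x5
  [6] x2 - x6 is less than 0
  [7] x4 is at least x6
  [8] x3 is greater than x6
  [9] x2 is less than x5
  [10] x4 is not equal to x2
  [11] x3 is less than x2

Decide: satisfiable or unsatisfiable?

Unsatisfiable

Constraints 5, 8, 9, and 11 give x3 < x2, x2 < x5, x5 ≤ x6, x6 < x3. Chaining: x3 < x2 < x5 ≤ x6 < x3, which forces x3 < x3 — impossible.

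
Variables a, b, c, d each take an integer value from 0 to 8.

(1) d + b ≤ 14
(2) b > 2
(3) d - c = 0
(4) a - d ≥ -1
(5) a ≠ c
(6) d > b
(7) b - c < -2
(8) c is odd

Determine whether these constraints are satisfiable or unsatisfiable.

Satisfiable

Take a = 8, b = 4, c = 7, d = 7. Then constraint 1: d + b = 11; constraint 3: d - c = 0, and every other listed constraint is also met.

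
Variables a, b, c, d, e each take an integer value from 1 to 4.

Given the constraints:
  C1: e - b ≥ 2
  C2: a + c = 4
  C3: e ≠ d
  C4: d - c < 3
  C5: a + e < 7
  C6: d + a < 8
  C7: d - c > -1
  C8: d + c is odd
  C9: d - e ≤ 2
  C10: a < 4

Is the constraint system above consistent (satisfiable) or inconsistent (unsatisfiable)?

Try a = 3, b = 1, c = 1, d = 2, e = 3.
Check constraint 1: e - b = 2; constraint 2: a + c = 4; constraint 4: d - c = 1. The remaining constraints are straightforward to verify.

Satisfiable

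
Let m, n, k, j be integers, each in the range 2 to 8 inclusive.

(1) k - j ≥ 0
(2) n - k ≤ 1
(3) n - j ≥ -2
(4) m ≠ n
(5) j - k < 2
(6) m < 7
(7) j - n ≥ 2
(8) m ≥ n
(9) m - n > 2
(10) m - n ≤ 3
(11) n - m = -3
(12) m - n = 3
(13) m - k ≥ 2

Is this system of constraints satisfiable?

Unsatisfiable

Constraints 1, 7, 10, and 13 give m − k ≥ 2, k − j ≥ 0, j − n ≥ 2, n − m ≥ -3.
Adding all 4 inequalities: the left sides telescope to 0, and the right sides sum to 2 + 0 + 2 + (-3) = 1. So 0 ≥ 1, which is false.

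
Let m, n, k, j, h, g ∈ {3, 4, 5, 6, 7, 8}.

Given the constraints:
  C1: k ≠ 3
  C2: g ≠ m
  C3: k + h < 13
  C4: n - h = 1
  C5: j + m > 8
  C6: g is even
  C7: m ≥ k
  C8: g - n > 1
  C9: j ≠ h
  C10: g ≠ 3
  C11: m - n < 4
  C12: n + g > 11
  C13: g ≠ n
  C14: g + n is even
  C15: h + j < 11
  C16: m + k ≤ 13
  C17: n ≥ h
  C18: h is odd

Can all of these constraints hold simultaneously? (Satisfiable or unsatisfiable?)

The assignment m = 7, n = 6, k = 6, j = 4, h = 5, g = 8 works:
  constraint 3 holds since k + h = 11.
  constraint 4 holds since n - h = 1.
  constraint 5 holds since j + m = 11.
The rest check out directly.

Satisfiable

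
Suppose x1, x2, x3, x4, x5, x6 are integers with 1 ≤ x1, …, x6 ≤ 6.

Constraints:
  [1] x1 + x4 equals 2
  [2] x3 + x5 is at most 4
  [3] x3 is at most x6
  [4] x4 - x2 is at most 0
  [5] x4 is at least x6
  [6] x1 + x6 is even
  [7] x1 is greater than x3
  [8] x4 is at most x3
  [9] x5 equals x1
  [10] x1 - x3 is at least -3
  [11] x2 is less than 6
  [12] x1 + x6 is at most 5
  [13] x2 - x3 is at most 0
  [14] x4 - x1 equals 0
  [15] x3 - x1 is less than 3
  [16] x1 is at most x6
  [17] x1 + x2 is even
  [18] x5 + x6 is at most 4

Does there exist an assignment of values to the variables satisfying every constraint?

Constraints 4, 5, 7, 13, and 16 give x6 ≤ x4, x4 ≤ x2, x2 ≤ x3, x3 < x1, x1 ≤ x6. Chaining: x6 ≤ x4 ≤ x2 ≤ x3 < x1 ≤ x6, which forces x6 < x6 — impossible.

Unsatisfiable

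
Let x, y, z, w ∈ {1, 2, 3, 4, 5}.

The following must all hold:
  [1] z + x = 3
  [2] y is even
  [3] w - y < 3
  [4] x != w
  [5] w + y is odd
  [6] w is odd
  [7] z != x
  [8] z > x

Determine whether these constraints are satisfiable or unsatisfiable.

Take x = 1, y = 2, z = 2, w = 3. Then constraint 1: z + x = 3; constraint 2: y = 2 is even; constraint 3: w - y = 1, and every other listed constraint is also met.

Satisfiable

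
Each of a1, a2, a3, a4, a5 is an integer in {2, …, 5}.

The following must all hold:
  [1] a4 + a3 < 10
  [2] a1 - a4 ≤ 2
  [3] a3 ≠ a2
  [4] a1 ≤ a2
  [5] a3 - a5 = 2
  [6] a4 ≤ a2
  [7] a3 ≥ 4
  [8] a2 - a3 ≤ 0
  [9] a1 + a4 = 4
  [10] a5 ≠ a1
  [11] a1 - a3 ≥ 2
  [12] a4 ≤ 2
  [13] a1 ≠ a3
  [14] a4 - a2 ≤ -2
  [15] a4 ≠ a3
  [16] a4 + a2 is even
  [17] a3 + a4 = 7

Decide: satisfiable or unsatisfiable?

Unsatisfiable

Constraints 2, 8, 11, and 14 give a2 − a4 ≥ 2, a4 − a1 ≥ -2, a1 − a3 ≥ 2, a3 − a2 ≥ 0.
Adding all 4 inequalities: the left sides telescope to 0, and the right sides sum to 2 + (-2) + 2 + 0 = 2. So 0 ≥ 2, which is false.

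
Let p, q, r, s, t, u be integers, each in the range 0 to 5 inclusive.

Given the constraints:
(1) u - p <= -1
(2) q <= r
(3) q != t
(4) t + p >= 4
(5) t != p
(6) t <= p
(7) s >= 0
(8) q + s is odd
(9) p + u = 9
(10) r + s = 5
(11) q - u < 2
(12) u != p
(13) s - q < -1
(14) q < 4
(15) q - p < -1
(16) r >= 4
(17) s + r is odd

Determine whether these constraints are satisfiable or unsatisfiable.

Satisfiable

The assignment p = 5, q = 3, r = 5, s = 0, t = 1, u = 4 works:
  constraint 1 holds since u - p = -1.
  constraint 4 holds since t + p = 6.
The rest check out directly.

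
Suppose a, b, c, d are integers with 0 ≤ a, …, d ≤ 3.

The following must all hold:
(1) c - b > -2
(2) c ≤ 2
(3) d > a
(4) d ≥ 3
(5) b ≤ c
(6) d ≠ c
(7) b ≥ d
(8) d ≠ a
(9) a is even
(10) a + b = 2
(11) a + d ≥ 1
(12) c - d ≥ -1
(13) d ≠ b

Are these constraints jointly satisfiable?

Unsatisfiable

From constraints 4 and 7: b ≥ d and d ≥ 3, so b ≥ 3. From constraints 2 and 5: b ≤ c and c ≤ 2, so b ≤ 2. But 2 < 3, so no value of b works.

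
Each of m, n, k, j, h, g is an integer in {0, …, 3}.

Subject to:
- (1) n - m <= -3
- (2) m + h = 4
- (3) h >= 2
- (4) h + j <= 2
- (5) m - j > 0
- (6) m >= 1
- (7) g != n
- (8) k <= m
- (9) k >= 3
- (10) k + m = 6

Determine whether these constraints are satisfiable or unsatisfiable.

Unsatisfiable

From constraints 8 and 9: m ≥ k ≥ 3. From constraint 3: h ≥ 2. Hence m + h ≥ 5. But constraint 2 requires m + h = 4, and 4 < 5. Contradiction.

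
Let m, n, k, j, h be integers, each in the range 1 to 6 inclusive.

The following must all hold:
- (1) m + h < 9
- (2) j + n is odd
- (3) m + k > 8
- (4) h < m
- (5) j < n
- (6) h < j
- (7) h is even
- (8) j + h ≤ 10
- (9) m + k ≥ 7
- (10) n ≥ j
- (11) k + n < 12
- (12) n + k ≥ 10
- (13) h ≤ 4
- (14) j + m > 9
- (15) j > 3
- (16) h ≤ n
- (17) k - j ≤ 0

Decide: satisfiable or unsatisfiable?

The assignment m = 5, n = 6, k = 4, j = 5, h = 2 works:
  constraint 1 holds since m + h = 7.
  constraint 3 holds since m + k = 9.
The rest check out directly.

Satisfiable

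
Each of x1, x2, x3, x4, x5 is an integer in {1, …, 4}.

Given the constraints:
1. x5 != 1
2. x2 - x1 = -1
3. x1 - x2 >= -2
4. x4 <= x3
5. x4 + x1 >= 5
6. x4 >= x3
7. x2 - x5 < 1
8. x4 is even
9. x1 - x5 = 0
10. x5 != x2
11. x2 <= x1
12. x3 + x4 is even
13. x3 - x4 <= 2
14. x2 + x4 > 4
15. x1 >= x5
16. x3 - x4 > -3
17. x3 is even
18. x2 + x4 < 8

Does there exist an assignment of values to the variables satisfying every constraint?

Satisfiable

Setting (x1, x2, x3, x4, x5) = (3, 2, 4, 4, 3) satisfies everything: constraint 2: x2 - x1 = -1; constraint 3: x1 - x2 = 1; constraint 5: x4 + x1 = 7, and the others follow.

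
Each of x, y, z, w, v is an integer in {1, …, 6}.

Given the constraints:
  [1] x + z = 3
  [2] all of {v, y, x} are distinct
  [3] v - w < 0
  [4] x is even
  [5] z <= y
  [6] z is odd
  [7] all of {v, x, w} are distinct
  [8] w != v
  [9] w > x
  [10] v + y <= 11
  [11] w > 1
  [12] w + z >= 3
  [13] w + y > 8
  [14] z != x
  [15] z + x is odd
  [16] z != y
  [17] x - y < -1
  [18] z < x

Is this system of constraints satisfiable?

The assignment x = 2, y = 5, z = 1, w = 5, v = 4 works:
  constraint 1 holds since x + z = 3.
  constraint 3 holds since v - w = -1.
  constraint 10 holds since v + y = 9.
The rest check out directly.

Satisfiable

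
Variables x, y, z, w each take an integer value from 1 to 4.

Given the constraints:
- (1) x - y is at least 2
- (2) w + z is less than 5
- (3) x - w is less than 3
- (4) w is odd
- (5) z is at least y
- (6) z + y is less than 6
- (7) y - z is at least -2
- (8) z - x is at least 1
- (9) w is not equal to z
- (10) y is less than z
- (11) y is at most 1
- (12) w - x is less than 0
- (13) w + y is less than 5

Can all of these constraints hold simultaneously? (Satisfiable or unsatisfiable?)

Constraints 1, 7, and 8 give z − x ≥ 1, x − y ≥ 2, y − z ≥ -2.
Adding all 3 inequalities: the left sides telescope to 0, and the right sides sum to 1 + 2 + (-2) = 1. So 0 ≥ 1, which is false.

Unsatisfiable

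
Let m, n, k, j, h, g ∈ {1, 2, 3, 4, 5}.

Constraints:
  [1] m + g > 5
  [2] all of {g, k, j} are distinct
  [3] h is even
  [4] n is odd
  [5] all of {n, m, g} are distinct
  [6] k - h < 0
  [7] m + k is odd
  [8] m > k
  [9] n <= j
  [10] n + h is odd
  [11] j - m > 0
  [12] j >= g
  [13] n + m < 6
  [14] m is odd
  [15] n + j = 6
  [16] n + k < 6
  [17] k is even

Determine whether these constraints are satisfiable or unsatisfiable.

Satisfiable

The assignment m = 3, n = 1, k = 2, j = 5, h = 4, g = 4 works:
  constraint 1 holds since m + g = 7.
  constraint 6 holds since k - h = -2.
The rest check out directly.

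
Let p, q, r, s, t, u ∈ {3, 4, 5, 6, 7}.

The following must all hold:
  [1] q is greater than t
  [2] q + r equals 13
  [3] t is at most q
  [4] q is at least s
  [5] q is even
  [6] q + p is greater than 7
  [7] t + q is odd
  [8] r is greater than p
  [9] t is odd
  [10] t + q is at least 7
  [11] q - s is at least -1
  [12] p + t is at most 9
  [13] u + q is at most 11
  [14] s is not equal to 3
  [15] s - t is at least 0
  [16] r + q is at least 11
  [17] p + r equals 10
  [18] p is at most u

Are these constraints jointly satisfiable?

Take p = 3, q = 6, r = 7, s = 6, t = 3, u = 5. Then constraint 2: q + r = 13; constraint 6: q + p = 9; constraint 10: t + q = 9, and every other listed constraint is also met.

Satisfiable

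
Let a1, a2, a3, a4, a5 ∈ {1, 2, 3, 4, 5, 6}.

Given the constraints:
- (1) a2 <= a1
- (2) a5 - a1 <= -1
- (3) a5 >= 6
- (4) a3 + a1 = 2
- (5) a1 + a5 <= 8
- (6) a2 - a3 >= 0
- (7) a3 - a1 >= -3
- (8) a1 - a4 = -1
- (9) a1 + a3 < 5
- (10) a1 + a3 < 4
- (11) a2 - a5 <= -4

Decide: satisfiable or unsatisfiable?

Constraints 2, 6, 7, and 11 give a5 − a2 ≥ 4, a2 − a3 ≥ 0, a3 − a1 ≥ -3, a1 − a5 ≥ 1.
Adding all 4 inequalities: the left sides telescope to 0, and the right sides sum to 4 + 0 + (-3) + 1 = 2. So 0 ≥ 2, which is false.

Unsatisfiable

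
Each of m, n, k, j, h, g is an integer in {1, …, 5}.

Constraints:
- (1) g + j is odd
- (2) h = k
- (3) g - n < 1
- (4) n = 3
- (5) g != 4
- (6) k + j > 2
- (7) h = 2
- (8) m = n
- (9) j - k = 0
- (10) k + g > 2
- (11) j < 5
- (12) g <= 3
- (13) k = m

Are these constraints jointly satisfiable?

Constraint 7 fixes h = 2 and constraint 4 fixes n = 3. Constraints 2, 8, and 13 give h = k = m = n, so h = n. But 2 ≠ 3 — contradiction.

Unsatisfiable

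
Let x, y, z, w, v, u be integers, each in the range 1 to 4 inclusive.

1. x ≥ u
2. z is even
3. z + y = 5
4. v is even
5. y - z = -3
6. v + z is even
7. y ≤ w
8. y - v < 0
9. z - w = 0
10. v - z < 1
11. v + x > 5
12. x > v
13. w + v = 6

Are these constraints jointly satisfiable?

One satisfying assignment is x = 4, y = 1, z = 4, w = 4, v = 2, u = 1.
For the less obvious constraints — constraint 3: z + y = 5; constraint 5: y - z = -3 — and the others hold by inspection.

Satisfiable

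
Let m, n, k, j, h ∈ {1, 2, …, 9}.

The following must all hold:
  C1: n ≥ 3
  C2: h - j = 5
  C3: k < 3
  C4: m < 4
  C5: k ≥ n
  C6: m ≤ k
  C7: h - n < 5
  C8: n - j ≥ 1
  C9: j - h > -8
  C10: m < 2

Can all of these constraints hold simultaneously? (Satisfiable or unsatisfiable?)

From constraints 1 and 5: k ≥ n and n ≥ 3, so k ≥ 3. From constraint 3: k ≤ 2. But 2 < 3, so no value of k works.

Unsatisfiable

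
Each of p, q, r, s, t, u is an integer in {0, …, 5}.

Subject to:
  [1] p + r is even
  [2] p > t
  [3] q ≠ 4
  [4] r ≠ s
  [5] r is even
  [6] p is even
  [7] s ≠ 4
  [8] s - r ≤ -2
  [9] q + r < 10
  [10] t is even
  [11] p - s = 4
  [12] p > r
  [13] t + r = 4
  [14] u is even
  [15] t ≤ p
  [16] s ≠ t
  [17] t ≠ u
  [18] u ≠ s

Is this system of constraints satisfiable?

Setting (p, q, r, s, t, u) = (4, 5, 2, 0, 2, 4) satisfies everything: constraint 8: s - r = -2; constraint 9: q + r = 7, and the others follow.

Satisfiable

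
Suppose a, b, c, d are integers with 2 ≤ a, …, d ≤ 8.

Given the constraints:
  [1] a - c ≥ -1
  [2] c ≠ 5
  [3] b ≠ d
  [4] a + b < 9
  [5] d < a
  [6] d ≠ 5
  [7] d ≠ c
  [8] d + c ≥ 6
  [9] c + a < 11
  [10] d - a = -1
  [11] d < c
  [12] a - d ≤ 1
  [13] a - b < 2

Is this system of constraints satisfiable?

Setting (a, b, c, d) = (4, 4, 4, 3) satisfies everything: constraint 1: a - c = 0; constraint 4: a + b = 8, and the others follow.

Satisfiable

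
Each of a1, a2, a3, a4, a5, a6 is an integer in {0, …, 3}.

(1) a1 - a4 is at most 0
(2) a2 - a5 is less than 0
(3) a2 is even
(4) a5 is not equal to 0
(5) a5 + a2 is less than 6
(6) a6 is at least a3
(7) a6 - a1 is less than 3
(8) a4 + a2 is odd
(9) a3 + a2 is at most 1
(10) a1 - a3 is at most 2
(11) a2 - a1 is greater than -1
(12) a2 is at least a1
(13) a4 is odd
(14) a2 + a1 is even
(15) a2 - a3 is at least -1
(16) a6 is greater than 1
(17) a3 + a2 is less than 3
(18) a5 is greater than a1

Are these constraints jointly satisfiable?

The assignment a1 = 0, a2 = 0, a3 = 0, a4 = 3, a5 = 3, a6 = 2 works:
  constraint 1 holds since a1 - a4 = -3.
  constraint 2 holds since a2 - a5 = -3.
The rest check out directly.

Satisfiable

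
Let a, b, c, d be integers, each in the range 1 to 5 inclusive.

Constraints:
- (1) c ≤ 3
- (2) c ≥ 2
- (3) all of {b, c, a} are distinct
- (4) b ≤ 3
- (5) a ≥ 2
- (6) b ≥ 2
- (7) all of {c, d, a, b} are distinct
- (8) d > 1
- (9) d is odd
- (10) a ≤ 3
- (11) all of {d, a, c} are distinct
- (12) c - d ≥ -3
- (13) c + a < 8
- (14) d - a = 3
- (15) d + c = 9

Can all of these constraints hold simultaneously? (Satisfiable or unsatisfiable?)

Constraints 1, 2, 4, 5, 6, and 10 confine each of b, c, a to the 2 values {2, 3}.
Constraint 3 requires all 3 of them to be distinct, but only 2 values are available — impossible by the pigeonhole principle.

Unsatisfiable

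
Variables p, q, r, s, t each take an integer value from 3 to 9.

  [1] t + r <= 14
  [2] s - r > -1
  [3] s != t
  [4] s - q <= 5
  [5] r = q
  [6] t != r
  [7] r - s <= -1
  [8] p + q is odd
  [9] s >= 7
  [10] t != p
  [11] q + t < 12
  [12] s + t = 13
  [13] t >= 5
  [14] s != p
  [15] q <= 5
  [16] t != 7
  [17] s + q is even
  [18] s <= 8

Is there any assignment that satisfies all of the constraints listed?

Satisfiable

Setting (p, q, r, s, t) = (8, 5, 5, 7, 6) satisfies everything: constraint 1: t + r = 11; constraint 2: s - r = 2, and the others follow.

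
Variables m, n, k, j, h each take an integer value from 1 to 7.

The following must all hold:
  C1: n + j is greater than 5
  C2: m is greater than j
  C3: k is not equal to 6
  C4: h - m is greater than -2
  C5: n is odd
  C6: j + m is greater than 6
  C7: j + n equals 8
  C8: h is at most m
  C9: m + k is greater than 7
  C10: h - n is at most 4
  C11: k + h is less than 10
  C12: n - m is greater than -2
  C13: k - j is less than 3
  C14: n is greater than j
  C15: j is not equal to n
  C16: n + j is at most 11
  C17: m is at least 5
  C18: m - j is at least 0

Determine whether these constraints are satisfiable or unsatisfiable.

Satisfiable

Setting (m, n, k, j, h) = (6, 5, 3, 3, 6) satisfies everything: constraint 1: n + j = 8; constraint 4: h - m = 0; constraint 6: j + m = 9, and the others follow.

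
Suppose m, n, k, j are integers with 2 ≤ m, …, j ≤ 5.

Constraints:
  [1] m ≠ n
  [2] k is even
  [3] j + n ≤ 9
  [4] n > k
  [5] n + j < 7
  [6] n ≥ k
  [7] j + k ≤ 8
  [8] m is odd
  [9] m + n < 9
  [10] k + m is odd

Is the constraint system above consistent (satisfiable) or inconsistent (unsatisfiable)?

Setting (m, n, k, j) = (5, 3, 2, 3) satisfies everything: constraint 3: j + n = 6; constraint 5: n + j = 6; constraint 7: j + k = 5, and the others follow.

Satisfiable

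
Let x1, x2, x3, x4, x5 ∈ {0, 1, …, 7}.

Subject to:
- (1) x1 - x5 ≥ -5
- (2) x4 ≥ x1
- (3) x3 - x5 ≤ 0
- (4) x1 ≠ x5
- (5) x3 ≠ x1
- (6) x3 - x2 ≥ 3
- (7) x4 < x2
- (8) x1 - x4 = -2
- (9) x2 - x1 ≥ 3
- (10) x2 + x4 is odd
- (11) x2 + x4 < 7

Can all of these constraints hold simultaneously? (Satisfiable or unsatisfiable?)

Constraints 1, 3, 6, and 9 give x5 − x3 ≥ 0, x3 − x2 ≥ 3, x2 − x1 ≥ 3, x1 − x5 ≥ -5.
Adding all 4 inequalities: the left sides telescope to 0, and the right sides sum to 0 + 3 + 3 + (-5) = 1. So 0 ≥ 1, which is false.

Unsatisfiable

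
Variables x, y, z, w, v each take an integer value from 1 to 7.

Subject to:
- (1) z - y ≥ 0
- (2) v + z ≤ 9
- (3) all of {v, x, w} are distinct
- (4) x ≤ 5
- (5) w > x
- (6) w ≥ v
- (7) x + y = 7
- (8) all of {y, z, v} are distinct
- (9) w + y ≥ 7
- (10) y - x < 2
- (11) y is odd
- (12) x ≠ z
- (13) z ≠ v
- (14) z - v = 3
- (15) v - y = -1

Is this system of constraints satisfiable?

Satisfiable

One satisfying assignment is x = 4, y = 3, z = 5, w = 5, v = 2.
For the less obvious constraints — constraint 1: z - y = 2; constraint 2: v + z = 7; constraint 7: x + y = 7 — and the others hold by inspection.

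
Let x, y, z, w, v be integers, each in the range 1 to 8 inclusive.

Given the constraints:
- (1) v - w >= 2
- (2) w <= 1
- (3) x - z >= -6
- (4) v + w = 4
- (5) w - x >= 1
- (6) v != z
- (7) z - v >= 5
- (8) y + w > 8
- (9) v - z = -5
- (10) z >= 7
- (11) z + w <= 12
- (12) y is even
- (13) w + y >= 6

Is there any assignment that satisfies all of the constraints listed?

Unsatisfiable

Constraints 1, 3, 5, and 7 give x − z ≥ -6, z − v ≥ 5, v − w ≥ 2, w − x ≥ 1.
Adding all 4 inequalities: the left sides telescope to 0, and the right sides sum to (-6) + 5 + 2 + 1 = 2. So 0 ≥ 2, which is false.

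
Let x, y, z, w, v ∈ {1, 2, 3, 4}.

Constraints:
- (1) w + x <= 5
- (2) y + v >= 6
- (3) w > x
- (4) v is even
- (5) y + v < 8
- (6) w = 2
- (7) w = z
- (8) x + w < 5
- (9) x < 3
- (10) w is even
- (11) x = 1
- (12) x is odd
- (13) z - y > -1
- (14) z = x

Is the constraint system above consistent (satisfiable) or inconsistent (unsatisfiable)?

Constraint 6 fixes w = 2 and constraint 11 fixes x = 1. Constraints 7 and 14 give w = z = x, so w = x. But 2 ≠ 1 — contradiction.

Unsatisfiable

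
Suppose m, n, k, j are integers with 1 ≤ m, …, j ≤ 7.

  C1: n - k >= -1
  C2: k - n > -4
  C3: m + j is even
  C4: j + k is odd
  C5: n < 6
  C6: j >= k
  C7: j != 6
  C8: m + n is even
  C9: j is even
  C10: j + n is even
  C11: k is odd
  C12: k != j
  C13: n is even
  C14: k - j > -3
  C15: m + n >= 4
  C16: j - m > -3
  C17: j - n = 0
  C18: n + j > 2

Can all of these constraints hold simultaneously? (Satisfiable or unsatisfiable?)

Satisfiable

The assignment m = 2, n = 2, k = 1, j = 2 works:
  constraint 1 holds since n - k = 1.
  constraint 2 holds since k - n = -1.
The rest check out directly.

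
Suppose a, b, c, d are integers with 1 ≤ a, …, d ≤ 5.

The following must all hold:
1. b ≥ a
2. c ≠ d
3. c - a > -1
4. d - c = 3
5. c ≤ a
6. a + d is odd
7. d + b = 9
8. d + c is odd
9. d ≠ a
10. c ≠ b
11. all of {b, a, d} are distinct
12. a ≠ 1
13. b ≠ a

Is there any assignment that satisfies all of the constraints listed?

One satisfying assignment is a = 2, b = 4, c = 2, d = 5.
For the less obvious constraints — constraint 3: c - a = 0; constraint 4: d - c = 3; constraint 7: d + b = 9 — and the others hold by inspection.

Satisfiable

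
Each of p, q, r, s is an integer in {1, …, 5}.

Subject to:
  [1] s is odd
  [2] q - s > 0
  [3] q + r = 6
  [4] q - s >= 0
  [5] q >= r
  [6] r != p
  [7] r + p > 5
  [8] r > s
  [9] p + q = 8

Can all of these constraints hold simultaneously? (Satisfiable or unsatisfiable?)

Take p = 5, q = 3, r = 3, s = 1. Then constraint 2: q - s = 2; constraint 3: q + r = 6, and every other listed constraint is also met.

Satisfiable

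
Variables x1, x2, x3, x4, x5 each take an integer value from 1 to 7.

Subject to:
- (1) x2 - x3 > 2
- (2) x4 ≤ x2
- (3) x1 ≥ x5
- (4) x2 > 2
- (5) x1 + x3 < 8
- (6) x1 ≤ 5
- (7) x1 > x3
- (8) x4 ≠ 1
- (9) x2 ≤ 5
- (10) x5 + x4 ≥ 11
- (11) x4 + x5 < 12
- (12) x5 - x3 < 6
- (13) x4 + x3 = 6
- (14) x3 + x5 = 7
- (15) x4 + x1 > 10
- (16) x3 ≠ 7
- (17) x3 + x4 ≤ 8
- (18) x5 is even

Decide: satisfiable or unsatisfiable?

From constraints 3 and 6: x5 ≤ x1 ≤ 5. From constraints 2 and 9: x4 ≤ x2 ≤ 5. Hence x5 + x4 ≤ 10. But constraint 10 requires x5 + x4 ≥ 11, and 11 > 10. Contradiction.

Unsatisfiable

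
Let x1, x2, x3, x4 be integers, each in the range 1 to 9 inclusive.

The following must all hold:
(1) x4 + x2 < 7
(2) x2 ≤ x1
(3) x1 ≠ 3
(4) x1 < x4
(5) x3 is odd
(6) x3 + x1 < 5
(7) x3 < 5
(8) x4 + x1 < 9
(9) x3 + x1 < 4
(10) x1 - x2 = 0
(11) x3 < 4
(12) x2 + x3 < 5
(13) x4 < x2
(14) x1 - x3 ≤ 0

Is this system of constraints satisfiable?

Unsatisfiable

Constraints 2, 4, and 13 give x2 ≤ x1, x1 < x4, x4 < x2. Chaining: x2 ≤ x1 < x4 < x2, which forces x2 < x2 — impossible.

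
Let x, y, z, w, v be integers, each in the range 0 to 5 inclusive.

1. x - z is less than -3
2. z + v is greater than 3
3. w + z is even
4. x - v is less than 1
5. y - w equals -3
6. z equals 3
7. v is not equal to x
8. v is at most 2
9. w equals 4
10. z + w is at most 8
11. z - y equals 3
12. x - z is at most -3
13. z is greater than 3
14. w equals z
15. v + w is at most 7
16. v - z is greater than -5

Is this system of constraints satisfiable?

Constraint 9 fixes w = 4 and constraint 6 fixes z = 3, but constraint 14 requires w = z. Since 4 ≠ 3, contradiction.

Unsatisfiable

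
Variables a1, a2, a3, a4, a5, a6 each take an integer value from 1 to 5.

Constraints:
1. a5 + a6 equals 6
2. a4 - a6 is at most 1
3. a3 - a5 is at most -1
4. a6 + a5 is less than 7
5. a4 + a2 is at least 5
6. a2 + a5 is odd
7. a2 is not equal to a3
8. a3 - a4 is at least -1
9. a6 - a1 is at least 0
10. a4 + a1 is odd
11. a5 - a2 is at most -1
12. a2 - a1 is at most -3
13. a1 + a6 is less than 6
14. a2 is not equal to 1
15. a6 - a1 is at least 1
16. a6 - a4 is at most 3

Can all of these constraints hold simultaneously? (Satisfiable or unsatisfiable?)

Unsatisfiable

Constraints 3, 8, 9, 11, 12, and 16 give a3 − a4 ≥ -1, a4 − a6 ≥ -3, a6 − a1 ≥ 0, a1 − a2 ≥ 3, a2 − a5 ≥ 1, a5 − a3 ≥ 1.
Adding all 6 inequalities: the left sides telescope to 0, and the right sides sum to (-1) + (-3) + 0 + 3 + 1 + 1 = 1. So 0 ≥ 1, which is false.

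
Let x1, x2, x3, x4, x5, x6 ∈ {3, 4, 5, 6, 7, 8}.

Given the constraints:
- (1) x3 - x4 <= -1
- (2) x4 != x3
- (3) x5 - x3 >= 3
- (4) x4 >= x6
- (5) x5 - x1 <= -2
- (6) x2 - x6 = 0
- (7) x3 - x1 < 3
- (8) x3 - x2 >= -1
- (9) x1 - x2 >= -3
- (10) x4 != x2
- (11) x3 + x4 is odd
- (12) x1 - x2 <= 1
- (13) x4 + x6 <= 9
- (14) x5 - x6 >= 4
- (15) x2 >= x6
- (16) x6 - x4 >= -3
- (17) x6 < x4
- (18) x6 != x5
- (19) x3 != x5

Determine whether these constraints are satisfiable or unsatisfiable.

Constraints 1, 5, 8, 12, 14, and 16 give x6 − x4 ≥ -3, x4 − x3 ≥ 1, x3 − x2 ≥ -1, x2 − x1 ≥ -1, x1 − x5 ≥ 2, x5 − x6 ≥ 4.
Adding all 6 inequalities: the left sides telescope to 0, and the right sides sum to (-3) + 1 + (-1) + (-1) + 2 + 4 = 2. So 0 ≥ 2, which is false.

Unsatisfiable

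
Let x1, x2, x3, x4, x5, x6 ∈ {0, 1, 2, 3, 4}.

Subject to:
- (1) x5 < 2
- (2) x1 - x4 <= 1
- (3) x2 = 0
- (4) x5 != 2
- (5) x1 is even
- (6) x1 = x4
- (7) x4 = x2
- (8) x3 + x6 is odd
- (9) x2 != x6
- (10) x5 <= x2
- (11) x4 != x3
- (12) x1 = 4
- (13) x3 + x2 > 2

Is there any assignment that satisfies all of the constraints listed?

Unsatisfiable

Constraint 12 fixes x1 = 4 and constraint 3 fixes x2 = 0. Constraints 6 and 7 give x1 = x4 = x2, so x1 = x2. But 4 ≠ 0 — contradiction.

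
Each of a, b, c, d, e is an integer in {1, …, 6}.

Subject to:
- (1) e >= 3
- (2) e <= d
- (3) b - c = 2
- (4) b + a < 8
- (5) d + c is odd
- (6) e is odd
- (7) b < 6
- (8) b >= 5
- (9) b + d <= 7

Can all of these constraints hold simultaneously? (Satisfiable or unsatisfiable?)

Unsatisfiable

From constraint 8: b ≥ 5. From constraints 1 and 2: d ≥ e ≥ 3. Hence b + d ≥ 8. But constraint 9 requires b + d ≤ 7, and 7 < 8. Contradiction.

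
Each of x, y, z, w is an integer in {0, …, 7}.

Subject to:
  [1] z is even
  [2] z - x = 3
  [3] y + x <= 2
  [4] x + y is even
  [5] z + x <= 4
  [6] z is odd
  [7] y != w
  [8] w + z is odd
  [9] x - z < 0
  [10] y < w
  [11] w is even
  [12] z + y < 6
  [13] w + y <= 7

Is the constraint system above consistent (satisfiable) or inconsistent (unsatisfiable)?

Unsatisfiable

Constraint 11 makes w even and constraint 1 makes z even, so w + z must be even. Constraint 8 says w + z is odd — contradiction.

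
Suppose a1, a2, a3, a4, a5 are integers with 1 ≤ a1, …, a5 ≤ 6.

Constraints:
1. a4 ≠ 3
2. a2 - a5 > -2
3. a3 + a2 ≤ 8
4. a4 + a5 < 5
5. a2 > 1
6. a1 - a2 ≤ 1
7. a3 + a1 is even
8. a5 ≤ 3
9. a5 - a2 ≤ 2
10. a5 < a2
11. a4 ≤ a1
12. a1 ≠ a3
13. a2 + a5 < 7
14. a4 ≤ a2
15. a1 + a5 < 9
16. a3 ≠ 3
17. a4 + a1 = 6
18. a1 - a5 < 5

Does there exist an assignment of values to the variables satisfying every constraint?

Setting (a1, a2, a3, a4, a5) = (4, 3, 2, 2, 2) satisfies everything: constraint 2: a2 - a5 = 1; constraint 3: a3 + a2 = 5; constraint 4: a4 + a5 = 4, and the others follow.

Satisfiable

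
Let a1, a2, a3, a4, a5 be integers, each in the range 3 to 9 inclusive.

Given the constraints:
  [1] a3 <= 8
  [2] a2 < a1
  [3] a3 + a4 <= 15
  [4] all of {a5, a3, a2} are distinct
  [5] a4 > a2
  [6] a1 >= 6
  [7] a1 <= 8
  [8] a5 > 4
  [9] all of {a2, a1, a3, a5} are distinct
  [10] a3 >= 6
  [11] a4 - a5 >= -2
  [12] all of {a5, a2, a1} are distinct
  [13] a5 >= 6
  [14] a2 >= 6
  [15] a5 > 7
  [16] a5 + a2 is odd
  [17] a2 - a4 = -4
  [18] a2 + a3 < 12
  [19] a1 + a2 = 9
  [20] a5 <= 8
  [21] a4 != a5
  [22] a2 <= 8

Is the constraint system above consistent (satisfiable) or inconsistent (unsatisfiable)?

Unsatisfiable

Constraints 1, 6, 7, 10, 13, 14, 20, and 22 confine each of a2, a1, a3, a5 to the 3 values {6, …, 8}.
Constraint 9 requires all 4 of them to be distinct, but only 3 values are available — impossible by the pigeonhole principle.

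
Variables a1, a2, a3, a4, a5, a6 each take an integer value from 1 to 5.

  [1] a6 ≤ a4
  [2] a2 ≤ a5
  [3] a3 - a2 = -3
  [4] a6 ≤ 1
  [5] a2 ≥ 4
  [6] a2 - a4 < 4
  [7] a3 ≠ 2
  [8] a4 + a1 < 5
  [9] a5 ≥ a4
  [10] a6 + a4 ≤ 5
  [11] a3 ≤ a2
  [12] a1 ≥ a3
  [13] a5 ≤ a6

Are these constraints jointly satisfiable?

From constraints 2 and 5: a5 ≥ a2 and a2 ≥ 4, so a5 ≥ 4. From constraints 4 and 13: a5 ≤ a6 and a6 ≤ 1, so a5 ≤ 1. But 1 < 4, so no value of a5 works.

Unsatisfiable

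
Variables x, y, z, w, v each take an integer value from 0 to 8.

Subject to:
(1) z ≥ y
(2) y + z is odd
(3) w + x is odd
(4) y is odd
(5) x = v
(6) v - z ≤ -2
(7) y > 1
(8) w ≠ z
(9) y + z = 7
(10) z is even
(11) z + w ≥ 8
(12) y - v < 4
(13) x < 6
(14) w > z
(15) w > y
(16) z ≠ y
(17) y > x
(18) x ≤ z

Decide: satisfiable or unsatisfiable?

Satisfiable

Try x = 0, y = 3, z = 4, w = 5, v = 0.
Check constraint 6: v - z = -4; constraint 9: y + z = 7. The remaining constraints are straightforward to verify.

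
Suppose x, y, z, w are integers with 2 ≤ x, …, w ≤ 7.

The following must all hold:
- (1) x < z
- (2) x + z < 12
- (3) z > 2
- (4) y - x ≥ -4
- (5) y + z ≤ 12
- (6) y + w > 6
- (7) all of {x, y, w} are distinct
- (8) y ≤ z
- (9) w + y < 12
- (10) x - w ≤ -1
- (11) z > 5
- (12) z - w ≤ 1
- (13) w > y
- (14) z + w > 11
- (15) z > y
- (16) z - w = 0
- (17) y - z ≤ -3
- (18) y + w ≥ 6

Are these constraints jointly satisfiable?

Satisfiable

Setting (x, y, z, w) = (4, 2, 7, 7) satisfies everything: constraint 2: x + z = 11; constraint 4: y - x = -2, and the others follow.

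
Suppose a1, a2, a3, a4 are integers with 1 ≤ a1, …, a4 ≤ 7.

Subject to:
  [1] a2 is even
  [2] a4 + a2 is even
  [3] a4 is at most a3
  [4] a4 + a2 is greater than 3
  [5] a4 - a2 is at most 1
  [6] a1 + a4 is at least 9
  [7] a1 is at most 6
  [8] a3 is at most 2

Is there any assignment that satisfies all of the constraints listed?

From constraint 7: a1 ≤ 6. From constraints 3 and 8: a4 ≤ a3 ≤ 2. Hence a1 + a4 ≤ 8. But constraint 6 requires a1 + a4 ≥ 9, and 9 > 8. Contradiction.

Unsatisfiable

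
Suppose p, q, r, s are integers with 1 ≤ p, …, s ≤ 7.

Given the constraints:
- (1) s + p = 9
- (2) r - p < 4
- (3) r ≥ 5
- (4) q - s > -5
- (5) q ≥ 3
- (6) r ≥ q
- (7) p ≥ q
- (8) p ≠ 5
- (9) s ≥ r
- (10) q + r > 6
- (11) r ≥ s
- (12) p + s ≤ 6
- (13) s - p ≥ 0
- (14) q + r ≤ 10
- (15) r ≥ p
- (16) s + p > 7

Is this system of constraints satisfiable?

From constraints 5 and 7: p ≥ q ≥ 3. From constraints 3 and 9: s ≥ r ≥ 5. Hence p + s ≥ 8. But constraint 12 requires p + s ≤ 6, and 6 < 8. Contradiction.

Unsatisfiable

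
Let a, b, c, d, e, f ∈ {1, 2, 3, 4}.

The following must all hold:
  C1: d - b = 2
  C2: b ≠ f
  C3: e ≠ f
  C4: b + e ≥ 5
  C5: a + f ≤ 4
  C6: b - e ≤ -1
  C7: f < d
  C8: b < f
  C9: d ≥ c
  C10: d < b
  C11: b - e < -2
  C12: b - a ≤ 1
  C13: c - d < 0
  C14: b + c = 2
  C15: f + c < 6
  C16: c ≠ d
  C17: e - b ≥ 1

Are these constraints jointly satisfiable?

Constraints 7, 8, and 10 give f < d, d < b, b < f. Chaining: f < d < b < f, which forces f < f — impossible.

Unsatisfiable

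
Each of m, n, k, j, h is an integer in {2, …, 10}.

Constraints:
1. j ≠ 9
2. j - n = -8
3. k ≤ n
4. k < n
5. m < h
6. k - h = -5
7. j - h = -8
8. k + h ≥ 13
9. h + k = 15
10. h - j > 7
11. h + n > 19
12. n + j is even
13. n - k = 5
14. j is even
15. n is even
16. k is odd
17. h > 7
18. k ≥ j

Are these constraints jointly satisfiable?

Try m = 9, n = 10, k = 5, j = 2, h = 10.
Check constraint 2: j - n = -8; constraint 6: k - h = -5; constraint 7: j - h = -8. The remaining constraints are straightforward to verify.

Satisfiable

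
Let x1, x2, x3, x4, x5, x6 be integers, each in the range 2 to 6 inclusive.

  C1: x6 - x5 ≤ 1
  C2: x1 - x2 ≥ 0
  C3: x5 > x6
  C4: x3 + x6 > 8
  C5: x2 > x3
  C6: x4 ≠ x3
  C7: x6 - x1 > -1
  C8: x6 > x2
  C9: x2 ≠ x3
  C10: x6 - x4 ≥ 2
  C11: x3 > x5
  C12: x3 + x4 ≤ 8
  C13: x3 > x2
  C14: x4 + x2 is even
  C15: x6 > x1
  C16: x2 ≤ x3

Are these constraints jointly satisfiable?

Unsatisfiable

Constraints 2, 3, 5, 11, and 15 give x2 ≤ x1, x1 < x6, x6 < x5, x5 < x3, x3 < x2. Chaining: x2 ≤ x1 < x6 < x5 < x3 < x2, which forces x2 < x2 — impossible.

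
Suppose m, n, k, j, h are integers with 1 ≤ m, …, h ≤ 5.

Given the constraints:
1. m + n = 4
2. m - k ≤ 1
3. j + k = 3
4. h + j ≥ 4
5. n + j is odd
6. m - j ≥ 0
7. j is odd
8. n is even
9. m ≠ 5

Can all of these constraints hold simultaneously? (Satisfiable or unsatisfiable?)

Satisfiable

Setting (m, n, k, j, h) = (2, 2, 2, 1, 3) satisfies everything: constraint 1: m + n = 4; constraint 2: m - k = 0; constraint 3: j + k = 3, and the others follow.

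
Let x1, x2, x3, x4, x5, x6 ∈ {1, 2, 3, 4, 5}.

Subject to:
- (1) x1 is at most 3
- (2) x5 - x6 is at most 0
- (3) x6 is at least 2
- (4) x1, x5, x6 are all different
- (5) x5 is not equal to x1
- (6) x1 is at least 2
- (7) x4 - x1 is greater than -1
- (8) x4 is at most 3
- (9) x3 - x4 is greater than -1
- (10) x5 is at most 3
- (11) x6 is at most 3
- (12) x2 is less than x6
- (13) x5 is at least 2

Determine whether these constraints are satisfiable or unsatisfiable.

Unsatisfiable

Constraints 1, 3, 6, 10, 11, and 13 confine each of x1, x5, x6 to the 2 values {2, 3}.
Constraint 4 requires all 3 of them to be distinct, but only 2 values are available — impossible by the pigeonhole principle.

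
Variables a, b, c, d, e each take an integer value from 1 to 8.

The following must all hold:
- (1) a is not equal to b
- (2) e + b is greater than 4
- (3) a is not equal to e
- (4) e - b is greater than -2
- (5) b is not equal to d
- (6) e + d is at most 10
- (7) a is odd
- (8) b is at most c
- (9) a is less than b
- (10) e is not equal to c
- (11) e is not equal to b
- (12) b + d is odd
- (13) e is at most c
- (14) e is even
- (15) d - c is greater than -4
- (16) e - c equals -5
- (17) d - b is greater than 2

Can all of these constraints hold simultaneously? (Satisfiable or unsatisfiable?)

Satisfiable

Try a = 1, b = 3, c = 7, d = 6, e = 2.
Check constraint 2: e + b = 5; constraint 4: e - b = -1. The remaining constraints are straightforward to verify.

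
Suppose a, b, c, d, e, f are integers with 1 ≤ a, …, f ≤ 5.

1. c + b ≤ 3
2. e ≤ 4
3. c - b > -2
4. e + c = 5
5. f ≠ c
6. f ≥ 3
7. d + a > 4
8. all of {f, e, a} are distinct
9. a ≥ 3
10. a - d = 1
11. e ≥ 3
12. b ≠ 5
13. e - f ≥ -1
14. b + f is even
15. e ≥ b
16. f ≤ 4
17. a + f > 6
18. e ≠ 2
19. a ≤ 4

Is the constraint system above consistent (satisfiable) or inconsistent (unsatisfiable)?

Constraints 2, 6, 9, 11, 16, and 19 confine each of f, e, a to the 2 values {3, 4}.
Constraint 8 requires all 3 of them to be distinct, but only 2 values are available — impossible by the pigeonhole principle.

Unsatisfiable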